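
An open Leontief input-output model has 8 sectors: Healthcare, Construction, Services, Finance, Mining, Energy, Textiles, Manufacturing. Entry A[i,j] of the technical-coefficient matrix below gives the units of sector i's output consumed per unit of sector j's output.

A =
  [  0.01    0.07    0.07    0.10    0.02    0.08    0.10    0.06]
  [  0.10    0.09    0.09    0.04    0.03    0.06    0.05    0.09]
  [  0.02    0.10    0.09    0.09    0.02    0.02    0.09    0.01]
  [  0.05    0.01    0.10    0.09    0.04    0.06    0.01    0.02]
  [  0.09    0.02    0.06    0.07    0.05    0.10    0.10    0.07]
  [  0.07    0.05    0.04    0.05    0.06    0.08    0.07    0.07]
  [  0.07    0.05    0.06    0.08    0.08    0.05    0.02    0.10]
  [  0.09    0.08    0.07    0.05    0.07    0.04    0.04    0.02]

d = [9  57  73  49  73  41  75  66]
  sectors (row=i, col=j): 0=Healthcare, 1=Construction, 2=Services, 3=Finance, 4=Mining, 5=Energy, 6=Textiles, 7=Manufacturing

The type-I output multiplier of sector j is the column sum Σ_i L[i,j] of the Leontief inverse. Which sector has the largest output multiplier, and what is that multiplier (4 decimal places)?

Form M = I − A:
  [  0.99   -0.07   -0.07   -0.10   -0.02   -0.08   -0.10   -0.06]
  [ -0.10    0.91   -0.09   -0.04   -0.03   -0.06   -0.05   -0.09]
  [ -0.02   -0.10    0.91   -0.09   -0.02   -0.02   -0.09   -0.01]
  [ -0.05   -0.01   -0.10    0.91   -0.04   -0.06   -0.01   -0.02]
  [ -0.09   -0.02   -0.06   -0.07    0.95   -0.10   -0.10   -0.07]
  [ -0.07   -0.05   -0.04   -0.05   -0.06    0.92   -0.07   -0.07]
  [ -0.07   -0.05   -0.06   -0.08   -0.08   -0.05    0.98   -0.10]
  [ -0.09   -0.08   -0.07   -0.05   -0.07   -0.04   -0.04    0.98]
Leontief inverse L = M⁻¹:
  [  1.0709    0.1270    0.1425    0.1694    0.0663    0.1359    0.1516    0.1121]
  [  0.1634    1.1589    0.1693    0.1164    0.0767    0.1220    0.1151    0.1465]
  [  0.0709    0.1514    1.1559    0.1518    0.0568    0.0670    0.1355    0.0558]
  [  0.0883    0.0511    0.1543    1.1447    0.0698    0.1018    0.0540    0.0528]
  [  0.1537    0.0821    0.1369    0.1493    1.1013    0.1656    0.1634    0.1286]
  [  0.1290    0.1058    0.1081    0.1181    0.1050    1.1388    0.1268    0.1229]
  [  0.1301    0.1074    0.1329    0.1508    0.1241    0.1097    1.0795    0.1491]
  [  0.1428    0.1343    0.1370    0.1159    0.1080    0.0952    0.0967    1.0696]
Total output x = L · d:
  x_0 = 1.0709·9 + 0.1270·57 + 0.1425·73 + 0.1694·49 + 0.0663·73 + 0.1359·41 + 0.1516·75 + 0.1121·66 = 64.7587
  x_1 = 0.1634·9 + 1.1589·57 + 0.1693·73 + 0.1164·49 + 0.0767·73 + 0.1220·41 + 0.1151·75 + 0.1465·66 = 114.4878
  x_2 = 0.0709·9 + 0.1514·57 + 1.1559·73 + 0.1518·49 + 0.0568·73 + 0.0670·41 + 0.1355·75 + 0.0558·66 = 121.8287
  x_3 = 0.0883·9 + 0.0511·57 + 0.1543·73 + 1.1447·49 + 0.0698·73 + 0.1018·41 + 0.0540·75 + 0.0528·66 = 87.8685
  x_4 = 0.1537·9 + 0.0821·57 + 0.1369·73 + 0.1493·49 + 1.1013·73 + 0.1656·41 + 0.1634·75 + 0.1286·66 = 131.2989
  x_5 = 0.1290·9 + 0.1058·57 + 0.1081·73 + 0.1181·49 + 0.1050·73 + 1.1388·41 + 0.1268·75 + 0.1229·66 = 92.8384
  x_6 = 0.1301·9 + 0.1074·57 + 0.1329·73 + 0.1508·49 + 0.1241·73 + 0.1097·41 + 1.0795·75 + 0.1491·66 = 128.7422
  x_7 = 0.1428·9 + 0.1343·57 + 0.1370·73 + 0.1159·49 + 0.1080·73 + 0.0952·41 + 0.0967·75 + 1.0696·66 = 114.2478
Output multipliers (column sums of L):
  Healthcare: 1.9490
  Construction: 1.9180
  Services: 2.1369
  Finance: 2.1164
  Mining: 1.7079
  Energy: 1.9360
  Textiles: 1.9225
  Manufacturing: 1.8373

Services (2.1369)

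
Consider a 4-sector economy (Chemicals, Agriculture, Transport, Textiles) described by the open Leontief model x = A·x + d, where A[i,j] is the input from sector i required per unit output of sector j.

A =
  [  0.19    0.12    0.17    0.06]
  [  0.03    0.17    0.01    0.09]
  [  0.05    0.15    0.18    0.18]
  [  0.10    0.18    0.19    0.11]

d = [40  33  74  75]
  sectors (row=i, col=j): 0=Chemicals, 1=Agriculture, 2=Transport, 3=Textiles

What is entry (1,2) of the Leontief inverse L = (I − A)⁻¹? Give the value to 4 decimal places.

Form M = I − A:
  [  0.81   -0.12   -0.17   -0.06]
  [ -0.03    0.83   -0.01   -0.09]
  [ -0.05   -0.15    0.82   -0.18]
  [ -0.10   -0.18   -0.19    0.89]
Leontief inverse L = M⁻¹:
  [  1.2862    0.2808    0.3113    0.1781]
  [  0.0683    1.2574    0.0630    0.1445]
  [  0.1319    0.3251    1.3225    0.3092]
  [  0.1865    0.3553    0.3300    1.2388]
Total output x = L · d:
  x_0 = 1.2862·40 + 0.2808·33 + 0.3113·74 + 0.1781·75 = 97.1084
  x_1 = 0.0683·40 + 1.2574·33 + 0.0630·74 + 0.1445·75 = 59.7236
  x_2 = 0.1319·40 + 0.3251·33 + 1.3225·74 + 0.3092·75 = 137.0578
  x_3 = 0.1865·40 + 0.3553·33 + 0.3300·74 + 1.2388·75 = 136.5192

L[1,2] = 0.0630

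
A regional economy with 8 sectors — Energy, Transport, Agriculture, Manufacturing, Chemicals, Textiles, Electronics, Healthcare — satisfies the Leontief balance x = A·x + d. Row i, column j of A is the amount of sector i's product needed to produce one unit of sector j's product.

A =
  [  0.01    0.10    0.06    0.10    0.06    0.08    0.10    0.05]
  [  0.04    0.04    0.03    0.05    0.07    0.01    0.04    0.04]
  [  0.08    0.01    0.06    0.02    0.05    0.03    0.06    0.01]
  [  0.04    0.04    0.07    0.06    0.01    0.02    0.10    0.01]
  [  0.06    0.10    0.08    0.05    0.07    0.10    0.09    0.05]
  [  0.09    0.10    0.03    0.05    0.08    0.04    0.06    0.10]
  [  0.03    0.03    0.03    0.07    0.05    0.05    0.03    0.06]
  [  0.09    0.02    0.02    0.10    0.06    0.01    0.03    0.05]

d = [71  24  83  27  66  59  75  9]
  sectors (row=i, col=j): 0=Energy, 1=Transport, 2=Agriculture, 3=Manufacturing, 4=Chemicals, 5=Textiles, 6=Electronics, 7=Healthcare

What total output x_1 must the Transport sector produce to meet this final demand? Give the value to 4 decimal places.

Form M = I − A:
  [  0.99   -0.10   -0.06   -0.10   -0.06   -0.08   -0.10   -0.05]
  [ -0.04    0.96   -0.03   -0.05   -0.07   -0.01   -0.04   -0.04]
  [ -0.08   -0.01    0.94   -0.02   -0.05   -0.03   -0.06   -0.01]
  [ -0.04   -0.04   -0.07    0.94   -0.01   -0.02   -0.10   -0.01]
  [ -0.06   -0.10   -0.08   -0.05    0.93   -0.10   -0.09   -0.05]
  [ -0.09   -0.10   -0.03   -0.05   -0.08    0.96   -0.06   -0.10]
  [ -0.03   -0.03   -0.03   -0.07   -0.05   -0.05    0.97   -0.06]
  [ -0.09   -0.02   -0.02   -0.10   -0.06   -0.01   -0.03    0.95]
Leontief inverse L = M⁻¹:
  [  1.0616    0.1490    0.1045    0.1570    0.1117    0.1174    0.1587    0.0932]
  [  0.0689    1.0709    0.0585    0.0854    0.1005    0.0357    0.0772    0.0642]
  [  0.1086    0.0435    1.0891    0.0557    0.0821    0.0588    0.0985    0.0363]
  [  0.0685    0.0675    0.0979    1.0951    0.0399    0.0439    0.1363    0.0343]
  [  0.1168    0.1579    0.1288    0.1135    1.1301    0.1446    0.1551    0.0998]
  [  0.1402    0.1536    0.0752    0.1138    0.1347    1.0815    0.1210    0.1444]
  [  0.0641    0.0636    0.0597    0.1089    0.0830    0.0754    1.0702    0.0877]
  [  0.1224    0.0583    0.0552    0.1449    0.0940    0.0406    0.0779    1.0778]
Total output x = L · d:
  x_0 = 1.0616·71 + 0.1490·24 + 0.1045·83 + 0.1570·27 + 0.1117·66 + 0.1174·59 + 0.1587·75 + 0.0932·9 = 118.9071
  x_1 = 0.0689·71 + 1.0709·24 + 0.0585·83 + 0.0854·27 + 0.1005·66 + 0.0357·59 + 0.0772·75 + 0.0642·9 = 52.8567
  x_2 = 0.1086·71 + 0.0435·24 + 1.0891·83 + 0.0557·27 + 0.0821·66 + 0.0588·59 + 0.0985·75 + 0.0363·9 = 117.2550
  x_3 = 0.0685·71 + 0.0675·24 + 0.0979·83 + 1.0951·27 + 0.0399·66 + 0.0439·59 + 0.1363·75 + 0.0343·9 = 59.9326
  x_4 = 0.1168·71 + 0.1579·24 + 0.1288·83 + 0.1135·27 + 1.1301·66 + 0.1446·59 + 0.1551·75 + 0.0998·9 = 121.4869
  x_5 = 0.1402·71 + 0.1536·24 + 0.0752·83 + 0.1138·27 + 0.1347·66 + 1.0815·59 + 0.1210·75 + 0.1444·9 = 106.0323
  x_6 = 0.0641·71 + 0.0636·24 + 0.0597·83 + 0.1089·27 + 0.0830·66 + 0.0754·59 + 1.0702·75 + 0.0877·9 = 104.9544
  x_7 = 0.1224·71 + 0.0583·24 + 0.0552·83 + 0.1449·27 + 0.0940·66 + 0.0406·59 + 0.0779·75 + 1.0778·9 = 42.7319

52.8567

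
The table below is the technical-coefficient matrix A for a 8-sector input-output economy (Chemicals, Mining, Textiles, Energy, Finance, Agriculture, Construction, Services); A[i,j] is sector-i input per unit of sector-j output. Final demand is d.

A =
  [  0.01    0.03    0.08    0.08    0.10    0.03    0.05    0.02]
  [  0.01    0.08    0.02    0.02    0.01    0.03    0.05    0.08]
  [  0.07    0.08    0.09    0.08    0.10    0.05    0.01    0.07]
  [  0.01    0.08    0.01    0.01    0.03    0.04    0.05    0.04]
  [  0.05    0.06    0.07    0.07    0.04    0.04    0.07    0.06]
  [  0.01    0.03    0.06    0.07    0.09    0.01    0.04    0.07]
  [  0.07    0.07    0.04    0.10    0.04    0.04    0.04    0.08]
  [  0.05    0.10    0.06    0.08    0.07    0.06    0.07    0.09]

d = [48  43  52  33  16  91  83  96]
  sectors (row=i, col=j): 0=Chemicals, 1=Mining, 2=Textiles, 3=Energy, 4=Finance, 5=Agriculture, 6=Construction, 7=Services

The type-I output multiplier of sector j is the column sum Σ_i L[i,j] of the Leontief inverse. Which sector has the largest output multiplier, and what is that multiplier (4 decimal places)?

Form M = I − A:
  [  0.99   -0.03   -0.08   -0.08   -0.10   -0.03   -0.05   -0.02]
  [ -0.01    0.92   -0.02   -0.02   -0.01   -0.03   -0.05   -0.08]
  [ -0.07   -0.08    0.91   -0.08   -0.10   -0.05   -0.01   -0.07]
  [ -0.01   -0.08   -0.01    0.99   -0.03   -0.04   -0.05   -0.04]
  [ -0.05   -0.06   -0.07   -0.07    0.96   -0.04   -0.07   -0.06]
  [ -0.01   -0.03   -0.06   -0.07   -0.09    0.99   -0.04   -0.07]
  [ -0.07   -0.07   -0.04   -0.10   -0.04   -0.04    0.96   -0.08]
  [ -0.05   -0.10   -0.06   -0.08   -0.07   -0.06   -0.07    0.91]
Leontief inverse L = M⁻¹:
  [  1.0371    0.0789    0.1166    0.1223    0.1384    0.0575    0.0829    0.0649]
  [  0.0288    1.1191    0.0451    0.0521    0.0375    0.0509    0.0764    0.1179]
  [  0.1029    0.1460    1.1415    0.1370    0.1555    0.0872    0.0565    0.1309]
  [  0.0260    0.1128    0.0321    1.0382    0.0534    0.0573    0.0732    0.0730]
  [  0.0791    0.1162    0.1112    0.1195    1.0858    0.0714    0.1079    0.1123]
  [  0.0365    0.0793    0.0952    0.1113    0.1268    1.0380    0.0737    0.1147]
  [  0.0966    0.1276    0.0805    0.1479    0.0858    0.0720    1.0808    0.1322]
  [  0.0851    0.1708    0.1105    0.1407    0.1252    0.0990    0.1194    1.1568]
Total output x = L · d:
  x_0 = 1.0371·48 + 0.0789·43 + 0.1166·52 + 0.1223·33 + 0.1384·16 + 0.0575·91 + 0.0829·83 + 0.0649·96 = 83.8351
  x_1 = 0.0288·48 + 1.1191·43 + 0.0451·52 + 0.0521·33 + 0.0375·16 + 0.0509·91 + 0.0764·83 + 0.1179·96 = 76.4568
  x_2 = 0.1029·48 + 0.1460·43 + 1.1415·52 + 0.1370·33 + 0.1555·16 + 0.0872·91 + 0.0565·83 + 0.1309·96 = 102.7730
  x_3 = 0.0260·48 + 0.1128·43 + 0.0321·52 + 1.0382·33 + 0.0534·16 + 0.0573·91 + 0.0732·83 + 0.0730·96 = 61.1818
  x_4 = 0.0791·48 + 0.1162·43 + 0.1112·52 + 0.1195·33 + 1.0858·16 + 0.0714·91 + 0.1079·83 + 0.1123·96 = 62.1310
  x_5 = 0.0365·48 + 0.0793·43 + 0.0952·52 + 0.1113·33 + 0.1268·16 + 1.0380·91 + 0.0737·83 + 0.1147·96 = 127.3934
  x_6 = 0.0966·48 + 0.1276·43 + 0.0805·52 + 0.1479·33 + 0.0858·16 + 0.0720·91 + 1.0808·83 + 0.1322·96 = 129.5150
  x_7 = 0.0851·48 + 0.1708·43 + 0.1105·52 + 0.1407·33 + 0.1252·16 + 0.0990·91 + 0.1194·83 + 1.1568·96 = 153.7991
Output multipliers (column sums of L):
  Chemicals: 1.4922
  Mining: 1.9507
  Textiles: 1.7326
  Energy: 1.8689
  Finance: 1.8084
  Agriculture: 1.5333
  Construction: 1.6709
  Services: 1.9027

Mining (1.9507)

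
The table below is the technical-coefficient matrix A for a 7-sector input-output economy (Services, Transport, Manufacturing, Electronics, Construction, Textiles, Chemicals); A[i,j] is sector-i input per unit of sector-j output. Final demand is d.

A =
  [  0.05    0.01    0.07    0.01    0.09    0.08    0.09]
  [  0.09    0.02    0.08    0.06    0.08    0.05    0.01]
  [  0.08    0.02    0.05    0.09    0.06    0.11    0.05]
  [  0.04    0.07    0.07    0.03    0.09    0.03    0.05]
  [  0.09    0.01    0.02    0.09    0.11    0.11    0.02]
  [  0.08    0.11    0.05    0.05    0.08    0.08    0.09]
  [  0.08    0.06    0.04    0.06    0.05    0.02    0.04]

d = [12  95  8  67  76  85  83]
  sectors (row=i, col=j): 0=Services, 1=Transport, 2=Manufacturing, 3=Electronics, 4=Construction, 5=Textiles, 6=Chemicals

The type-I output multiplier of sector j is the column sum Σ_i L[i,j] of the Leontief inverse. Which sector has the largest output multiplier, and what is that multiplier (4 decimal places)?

Construction (1.9908)

Form M = I − A:
  [  0.95   -0.01   -0.07   -0.01   -0.09   -0.08   -0.09]
  [ -0.09    0.98   -0.08   -0.06   -0.08   -0.05   -0.01]
  [ -0.08   -0.02    0.95   -0.09   -0.06   -0.11   -0.05]
  [ -0.04   -0.07   -0.07    0.97   -0.09   -0.03   -0.05]
  [ -0.09   -0.01   -0.02   -0.09    0.89   -0.11   -0.02]
  [ -0.08   -0.11   -0.05   -0.05   -0.08    0.92   -0.09]
  [ -0.08   -0.06   -0.04   -0.06   -0.05   -0.02    0.96]
Leontief inverse L = M⁻¹:
  [  1.1033    0.0413    0.1040    0.0519    0.1466    0.1326    0.1275]
  [  0.1389    1.0471    0.1160    0.0980    0.1379    0.1036    0.0477]
  [  0.1374    0.0591    1.0930    0.1328    0.1268    0.1674    0.0957]
  [  0.0900    0.0948    0.1041    1.0699    0.1445    0.0793    0.0810]
  [  0.1466    0.0472    0.0610    0.1322    1.1790    0.1693    0.0647]
  [  0.1497    0.1494    0.1004    0.1021    0.1563    1.1451    0.1367]
  [  0.1227    0.0828    0.0732    0.0919    0.0998    0.0621    1.0705]
Total output x = L · d:
  x_0 = 1.1033·12 + 0.0413·95 + 0.1040·8 + 0.0519·67 + 0.1466·76 + 0.1326·85 + 0.1275·83 = 54.4655
  x_1 = 0.1389·12 + 1.0471·95 + 0.1160·8 + 0.0980·67 + 0.1379·76 + 0.1036·85 + 0.0477·83 = 131.8833
  x_2 = 0.1374·12 + 0.0591·95 + 1.0930·8 + 0.1328·67 + 0.1268·76 + 0.1674·85 + 0.0957·83 = 56.7132
  x_3 = 0.0900·12 + 0.0948·95 + 0.1041·8 + 1.0699·67 + 0.1445·76 + 0.0793·85 + 0.0810·83 = 107.0534
  x_4 = 0.1466·12 + 0.0472·95 + 0.0610·8 + 0.1322·67 + 1.1790·76 + 0.1693·85 + 0.0647·83 = 124.9510
  x_5 = 0.1497·12 + 0.1494·95 + 0.1004·8 + 0.1021·67 + 0.1563·76 + 1.1451·85 + 0.1367·83 = 144.1862
  x_6 = 0.1227·12 + 0.0828·95 + 0.0732·8 + 0.0919·67 + 0.0998·76 + 0.0621·85 + 1.0705·83 = 117.8055
Output multipliers (column sums of L):
  Services: 1.8885
  Transport: 1.5217
  Manufacturing: 1.6518
  Electronics: 1.6788
  Construction: 1.9908
  Textiles: 1.8595
  Chemicals: 1.6238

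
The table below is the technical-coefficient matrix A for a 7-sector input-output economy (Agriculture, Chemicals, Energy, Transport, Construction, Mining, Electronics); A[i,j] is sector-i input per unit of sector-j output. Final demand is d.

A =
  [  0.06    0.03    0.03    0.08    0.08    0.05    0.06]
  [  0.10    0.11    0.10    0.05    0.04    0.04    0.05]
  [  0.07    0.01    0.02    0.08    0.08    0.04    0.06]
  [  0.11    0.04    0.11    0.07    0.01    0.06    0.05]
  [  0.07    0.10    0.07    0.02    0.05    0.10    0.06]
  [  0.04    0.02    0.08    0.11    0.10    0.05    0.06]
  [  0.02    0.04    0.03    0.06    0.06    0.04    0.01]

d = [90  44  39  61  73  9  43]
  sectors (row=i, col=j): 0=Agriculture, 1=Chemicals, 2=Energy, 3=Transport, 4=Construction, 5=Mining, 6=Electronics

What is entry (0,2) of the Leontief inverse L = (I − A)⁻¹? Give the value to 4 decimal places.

Form M = I − A:
  [  0.94   -0.03   -0.03   -0.08   -0.08   -0.05   -0.06]
  [ -0.10    0.89   -0.10   -0.05   -0.04   -0.04   -0.05]
  [ -0.07   -0.01    0.98   -0.08   -0.08   -0.04   -0.06]
  [ -0.11   -0.04   -0.11    0.93   -0.01   -0.06   -0.05]
  [ -0.07   -0.10   -0.07   -0.02    0.95   -0.10   -0.06]
  [ -0.04   -0.02   -0.08   -0.11   -0.10    0.95   -0.06]
  [ -0.02   -0.04   -0.03   -0.06   -0.06   -0.04    0.99]
Leontief inverse L = M⁻¹:
  [  1.1050    0.0631    0.0726    0.1237    0.1183    0.0881    0.0933]
  [  0.1584    1.1516    0.1504    0.1062    0.0902    0.0833    0.0928]
  [  0.1108    0.0397    1.0585    0.1200    0.1151    0.0756    0.0905]
  [  0.1609    0.0703    0.1532    1.1247    0.0572    0.0987    0.0888]
  [  0.1229    0.1403    0.1199    0.0755    1.1011    0.1424    0.1010]
  [  0.0941    0.0572    0.1296    0.1614    0.1445    1.0951    0.0997]
  [  0.0531    0.0641    0.0614    0.0897    0.0856    0.0663    1.0340]
Total output x = L · d:
  x_0 = 1.1050·90 + 0.0631·44 + 0.0726·39 + 0.1237·61 + 0.1183·73 + 0.0881·9 + 0.0933·43 = 126.0389
  x_1 = 0.1584·90 + 1.1516·44 + 0.1504·39 + 0.1062·61 + 0.0902·73 + 0.0833·9 + 0.0928·43 = 88.5924
  x_2 = 0.1108·90 + 0.0397·44 + 1.0585·39 + 0.1200·61 + 0.1151·73 + 0.0756·9 + 0.0905·43 = 73.2887
  x_3 = 0.1609·90 + 0.0703·44 + 0.1532·39 + 1.1247·61 + 0.0572·73 + 0.0987·9 + 0.0888·43 = 101.0409
  x_4 = 0.1229·90 + 0.1403·44 + 0.1199·39 + 0.0755·61 + 1.1011·73 + 0.1424·9 + 0.1010·43 = 112.5230
  x_5 = 0.0941·90 + 0.0572·44 + 0.1296·39 + 0.1614·61 + 0.1445·73 + 1.0951·9 + 0.0997·43 = 50.5783
  x_6 = 0.0531·90 + 0.0641·44 + 0.0614·39 + 0.0897·61 + 0.0856·73 + 0.0663·9 + 1.0340·43 = 66.7678

L[0,2] = 0.0726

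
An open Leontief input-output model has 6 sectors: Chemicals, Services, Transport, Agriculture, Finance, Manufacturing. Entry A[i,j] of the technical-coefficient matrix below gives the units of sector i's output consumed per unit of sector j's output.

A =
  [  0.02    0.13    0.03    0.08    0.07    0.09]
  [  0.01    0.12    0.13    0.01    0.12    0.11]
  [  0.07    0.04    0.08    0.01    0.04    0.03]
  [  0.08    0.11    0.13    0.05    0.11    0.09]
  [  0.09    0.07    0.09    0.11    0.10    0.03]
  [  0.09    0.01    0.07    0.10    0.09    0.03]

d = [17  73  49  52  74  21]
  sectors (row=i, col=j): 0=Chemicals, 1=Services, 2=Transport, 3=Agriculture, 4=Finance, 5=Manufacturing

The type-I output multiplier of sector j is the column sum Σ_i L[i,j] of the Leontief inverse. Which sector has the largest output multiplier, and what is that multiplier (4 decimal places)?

Form M = I − A:
  [  0.98   -0.13   -0.03   -0.08   -0.07   -0.09]
  [ -0.01    0.88   -0.13   -0.01   -0.12   -0.11]
  [ -0.07   -0.04    0.92   -0.01   -0.04   -0.03]
  [ -0.08   -0.11   -0.13    0.95   -0.11   -0.09]
  [ -0.09   -0.07   -0.09   -0.11    0.90   -0.03]
  [ -0.09   -0.01   -0.07   -0.10   -0.09    0.97]
Leontief inverse L = M⁻¹:
  [  1.0657    0.1905    0.1037    0.1240    0.1420    0.1396]
  [  0.0641    1.1800    0.2082    0.0591    0.1946    0.1577]
  [  0.0960    0.0763    1.1179    0.0357    0.0775    0.0578]
  [  0.1395    0.1861    0.2178    1.1070    0.1956    0.1496]
  [  0.1427    0.1435    0.1693    0.1607    1.1771    0.0861]
  [  0.1341    0.0678    0.1306    0.1437    0.1502    1.0731]
Total output x = L · d:
  x_0 = 1.0657·17 + 0.1905·73 + 0.1037·49 + 0.1240·52 + 0.1420·74 + 0.1396·21 = 56.9963
  x_1 = 0.0641·17 + 1.1800·73 + 0.2082·49 + 0.0591·52 + 0.1946·74 + 0.1577·21 = 118.2134
  x_2 = 0.0960·17 + 0.0763·73 + 1.1179·49 + 0.0357·52 + 0.0775·74 + 0.0578·21 = 70.7799
  x_3 = 0.1395·17 + 0.1861·73 + 0.2178·49 + 1.1070·52 + 0.1956·74 + 0.1496·21 = 101.8139
  x_4 = 0.1427·17 + 0.1435·73 + 0.1693·49 + 0.1607·52 + 1.1771·74 + 0.0861·21 = 118.4632
  x_5 = 0.1341·17 + 0.0678·73 + 0.1306·49 + 0.1437·52 + 0.1502·74 + 1.0731·21 = 54.7520
Output multipliers (column sums of L):
  Chemicals: 1.6421
  Services: 1.8442
  Transport: 1.9475
  Agriculture: 1.6302
  Finance: 1.9369
  Manufacturing: 1.6638

Transport (1.9475)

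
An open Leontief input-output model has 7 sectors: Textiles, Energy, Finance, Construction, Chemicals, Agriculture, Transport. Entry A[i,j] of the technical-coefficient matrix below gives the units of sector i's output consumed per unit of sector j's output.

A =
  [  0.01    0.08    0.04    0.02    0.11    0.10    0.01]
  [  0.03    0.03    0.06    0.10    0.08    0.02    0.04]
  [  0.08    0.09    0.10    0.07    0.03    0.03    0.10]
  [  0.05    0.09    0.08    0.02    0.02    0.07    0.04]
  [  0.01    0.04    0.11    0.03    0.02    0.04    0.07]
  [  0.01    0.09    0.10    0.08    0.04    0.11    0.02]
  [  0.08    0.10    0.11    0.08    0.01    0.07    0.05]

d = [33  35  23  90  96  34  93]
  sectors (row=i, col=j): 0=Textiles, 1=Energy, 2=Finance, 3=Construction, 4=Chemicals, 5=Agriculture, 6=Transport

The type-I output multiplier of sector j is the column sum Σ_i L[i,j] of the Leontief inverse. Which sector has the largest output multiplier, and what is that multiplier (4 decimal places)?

Finance (2.0253)

Form M = I − A:
  [  0.99   -0.08   -0.04   -0.02   -0.11   -0.10   -0.01]
  [ -0.03    0.97   -0.06   -0.10   -0.08   -0.02   -0.04]
  [ -0.08   -0.09    0.90   -0.07   -0.03   -0.03   -0.10]
  [ -0.05   -0.09   -0.08    0.98   -0.02   -0.07   -0.04]
  [ -0.01   -0.04   -0.11   -0.03    0.98   -0.04   -0.07]
  [ -0.01   -0.09   -0.10   -0.08   -0.04    0.89   -0.02]
  [ -0.08   -0.10   -0.11   -0.08   -0.01   -0.07    0.95]
Leontief inverse L = M⁻¹:
  [  1.0306    0.1218    0.0959    0.0589    0.1357    0.1358    0.0414]
  [  0.0559    1.0752    0.1135    0.1325    0.1032    0.0550    0.0721]
  [  0.1187    0.1550    1.1725    0.1223    0.0691    0.0803    0.1431]
  [  0.0759    0.1366    0.1337    1.0616    0.0505    0.1075    0.0713]
  [  0.0385    0.0845    0.1611    0.0670    1.0419    0.0718    0.1020]
  [  0.0417    0.1473    0.1676    0.1292    0.0722    1.1553    0.0594]
  [  0.1163    0.1646    0.1811    0.1327    0.0508    0.1215    1.0917]
Total output x = L · d:
  x_0 = 1.0306·33 + 0.1218·35 + 0.0959·23 + 0.0589·90 + 0.1357·96 + 0.1358·34 + 0.0414·93 = 67.2808
  x_1 = 0.0559·33 + 1.0752·35 + 0.1135·23 + 0.1325·90 + 0.1032·96 + 0.0550·34 + 0.0721·93 = 72.4946
  x_2 = 0.1187·33 + 0.1550·35 + 1.1725·23 + 0.1223·90 + 0.0691·96 + 0.0803·34 + 0.1431·93 = 69.9939
  x_3 = 0.0759·33 + 0.1366·35 + 0.1337·23 + 1.0616·90 + 0.0505·96 + 0.1075·34 + 0.0713·93 = 121.0398
  x_4 = 0.0385·33 + 0.0845·35 + 0.1611·23 + 0.0670·90 + 1.0419·96 + 0.0718·34 + 0.1020·93 = 125.9089
  x_5 = 0.0417·33 + 0.1473·35 + 0.1676·23 + 0.1292·90 + 0.0722·96 + 1.1553·34 + 0.0594·93 = 73.7542
  x_6 = 0.1163·33 + 0.1646·35 + 0.1811·23 + 0.1327·90 + 0.0508·96 + 0.1215·34 + 1.0917·93 = 136.2488
Output multipliers (column sums of L):
  Textiles: 1.4776
  Energy: 1.8849
  Finance: 2.0253
  Construction: 1.7043
  Chemicals: 1.5235
  Agriculture: 1.7271
  Transport: 1.5811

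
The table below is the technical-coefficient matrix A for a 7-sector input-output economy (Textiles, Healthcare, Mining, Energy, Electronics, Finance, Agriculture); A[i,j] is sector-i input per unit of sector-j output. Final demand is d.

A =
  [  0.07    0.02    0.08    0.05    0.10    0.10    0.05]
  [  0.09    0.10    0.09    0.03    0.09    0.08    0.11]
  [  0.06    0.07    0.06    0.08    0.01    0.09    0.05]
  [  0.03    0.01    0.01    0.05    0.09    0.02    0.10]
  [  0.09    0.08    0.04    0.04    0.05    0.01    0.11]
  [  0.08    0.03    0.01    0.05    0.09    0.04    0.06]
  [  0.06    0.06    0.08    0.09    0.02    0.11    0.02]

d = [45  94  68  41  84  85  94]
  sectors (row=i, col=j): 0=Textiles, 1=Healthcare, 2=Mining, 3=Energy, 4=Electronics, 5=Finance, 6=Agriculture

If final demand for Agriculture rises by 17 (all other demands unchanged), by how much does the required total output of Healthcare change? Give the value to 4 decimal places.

3.0930

Form M = I − A:
  [  0.93   -0.02   -0.08   -0.05   -0.10   -0.10   -0.05]
  [ -0.09    0.90   -0.09   -0.03   -0.09   -0.08   -0.11]
  [ -0.06   -0.07    0.94   -0.08   -0.01   -0.09   -0.05]
  [ -0.03   -0.01   -0.01    0.95   -0.09   -0.02   -0.10]
  [ -0.09   -0.08   -0.04   -0.04    0.95   -0.01   -0.11]
  [ -0.08   -0.03   -0.01   -0.05   -0.09    0.96   -0.06]
  [ -0.06   -0.06   -0.08   -0.09   -0.02   -0.11    0.98]
Leontief inverse L = M⁻¹:
  [  1.1263    0.0609    0.1198    0.0956    0.1510    0.1494    0.1063]
  [  0.1645    1.1584    0.1496    0.0896    0.1554    0.1520    0.1819]
  [  0.1090    0.1057    1.0971    0.1208    0.0597    0.1377    0.1009]
  [  0.0662    0.0381    0.0382    1.0814    0.1213    0.0531    0.1368]
  [  0.1421    0.1212    0.0856    0.0834    1.0974    0.0645    0.1608]
  [  0.1238    0.0617    0.0434    0.0844    0.1318    1.0789    0.1049]
  [  0.1108    0.0962    0.1162    0.1317    0.0720    0.1570    1.0739]
Total output x = L · d:
  x_0 = 1.1263·45 + 0.0609·94 + 0.1198·68 + 0.0956·41 + 0.1510·84 + 0.1494·85 + 0.1063·94 = 103.8397
  x_1 = 0.1645·45 + 1.1584·94 + 0.1496·68 + 0.0896·41 + 0.1554·84 + 0.1520·85 + 0.1819·94 = 173.2113
  x_2 = 0.1090·45 + 0.1057·94 + 1.0971·68 + 0.1208·41 + 0.0597·84 + 0.1377·85 + 0.1009·94 = 120.5951
  x_3 = 0.0662·45 + 0.0381·94 + 0.0382·68 + 1.0814·41 + 0.1213·84 + 0.0531·85 + 0.1368·94 = 81.0636
  x_4 = 0.1421·45 + 0.1212·94 + 0.0856·68 + 0.0834·41 + 1.0974·84 + 0.0645·85 + 0.1608·94 = 139.8062
  x_5 = 0.1238·45 + 0.0617·94 + 0.0434·68 + 0.0844·41 + 0.1318·84 + 1.0789·85 + 0.1049·94 = 130.4218
  x_6 = 0.1108·45 + 0.0962·94 + 0.1162·68 + 0.1317·41 + 0.0720·84 + 0.1570·85 + 1.0739·94 = 147.6622
Δx_1 = L[1,6] · Δd_6 = 0.1819 · 17 = 3.0930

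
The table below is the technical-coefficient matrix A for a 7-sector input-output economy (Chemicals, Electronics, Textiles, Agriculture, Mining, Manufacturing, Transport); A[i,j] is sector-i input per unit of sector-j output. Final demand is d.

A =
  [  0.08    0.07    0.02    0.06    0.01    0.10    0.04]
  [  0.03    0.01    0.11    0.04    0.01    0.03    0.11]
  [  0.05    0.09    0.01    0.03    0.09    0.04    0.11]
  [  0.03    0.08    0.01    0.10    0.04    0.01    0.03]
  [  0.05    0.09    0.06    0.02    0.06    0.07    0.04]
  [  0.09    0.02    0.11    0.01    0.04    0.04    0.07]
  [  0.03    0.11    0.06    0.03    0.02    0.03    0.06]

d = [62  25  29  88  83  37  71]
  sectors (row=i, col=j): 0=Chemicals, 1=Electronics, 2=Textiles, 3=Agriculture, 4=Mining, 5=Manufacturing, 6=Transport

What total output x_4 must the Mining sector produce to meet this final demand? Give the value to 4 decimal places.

114.4572

Form M = I − A:
  [  0.92   -0.07   -0.02   -0.06   -0.01   -0.10   -0.04]
  [ -0.03    0.99   -0.11   -0.04   -0.01   -0.03   -0.11]
  [ -0.05   -0.09    0.99   -0.03   -0.09   -0.04   -0.11]
  [ -0.03   -0.08   -0.01    0.90   -0.04   -0.01   -0.03]
  [ -0.05   -0.09   -0.06   -0.02    0.94   -0.07   -0.04]
  [ -0.09   -0.02   -0.11   -0.01   -0.04    0.96   -0.07]
  [ -0.03   -0.11   -0.06   -0.03   -0.02   -0.03    0.94]
Leontief inverse L = M⁻¹:
  [  1.1128    0.1047    0.0557    0.0854    0.0290    0.1270    0.0795]
  [  0.0553    1.0518    0.1354    0.0612    0.0327    0.0519    0.1485]
  [  0.0812    0.1344    1.0511    0.0548    0.1115    0.0700    0.1539]
  [  0.0497    0.1097    0.0346    1.1240    0.0553    0.0276    0.0593]
  [  0.0822    0.1280    0.0981    0.0424    1.0833    0.0987    0.0848]
  [  0.1227    0.0640    0.1397    0.0328    0.0647    1.0708    0.1126]
  [  0.0544    0.1433    0.0924    0.0512    0.0387    0.0518    1.1009]
Total output x = L · d:
  x_0 = 1.1128·62 + 0.1047·25 + 0.0557·29 + 0.0854·88 + 0.0290·83 + 0.1270·37 + 0.0795·71 = 93.4920
  x_1 = 0.0553·62 + 1.0518·25 + 0.1354·29 + 0.0612·88 + 0.0327·83 + 0.0519·37 + 0.1485·71 = 54.2168
  x_2 = 0.0812·62 + 0.1344·25 + 1.0511·29 + 0.0548·88 + 0.1115·83 + 0.0700·37 + 0.1539·71 = 66.4693
  x_3 = 0.0497·62 + 0.1097·25 + 0.0346·29 + 1.1240·88 + 0.0553·83 + 0.0276·37 + 0.0593·71 = 115.5548
  x_4 = 0.0822·62 + 0.1280·25 + 0.0981·29 + 0.0424·88 + 1.0833·83 + 0.0987·37 + 0.0848·71 = 114.4572
  x_5 = 0.1227·62 + 0.0640·25 + 0.1397·29 + 0.0328·88 + 0.0647·83 + 1.0708·37 + 0.1126·71 = 69.1295
  x_6 = 0.0544·62 + 0.1433·25 + 0.0924·29 + 0.0512·88 + 0.0387·83 + 0.0518·37 + 1.1009·71 = 97.4324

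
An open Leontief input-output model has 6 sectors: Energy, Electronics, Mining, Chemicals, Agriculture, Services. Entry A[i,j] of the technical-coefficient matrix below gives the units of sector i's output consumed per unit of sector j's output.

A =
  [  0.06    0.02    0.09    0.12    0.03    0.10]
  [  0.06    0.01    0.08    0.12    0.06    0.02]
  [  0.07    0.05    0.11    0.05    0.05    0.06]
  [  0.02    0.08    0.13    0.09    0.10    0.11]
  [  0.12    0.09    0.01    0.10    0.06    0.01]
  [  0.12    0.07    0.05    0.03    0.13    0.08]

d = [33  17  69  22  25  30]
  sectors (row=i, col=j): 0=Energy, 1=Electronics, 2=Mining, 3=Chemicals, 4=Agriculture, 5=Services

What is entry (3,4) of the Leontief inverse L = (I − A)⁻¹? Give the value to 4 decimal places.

L[3,4] = 0.1691

Form M = I − A:
  [  0.94   -0.02   -0.09   -0.12   -0.03   -0.10]
  [ -0.06    0.99   -0.08   -0.12   -0.06   -0.02]
  [ -0.07   -0.05    0.89   -0.05   -0.05   -0.06]
  [ -0.02   -0.08   -0.13    0.91   -0.10   -0.11]
  [ -0.12   -0.09   -0.01   -0.10    0.94   -0.01]
  [ -0.12   -0.07   -0.05   -0.03   -0.13    0.92]
Leontief inverse L = M⁻¹:
  [  1.1142    0.0637    0.1542    0.1786    0.0882    0.1549]
  [  0.1021    1.0469    0.1344    0.1725    0.1045    0.0644]
  [  0.1203    0.0860    1.1659    0.1054    0.0970    0.1046]
  [  0.0912    0.1333    0.2025    1.1637    0.1691    0.1670]
  [  0.1650    0.1247    0.0677    0.1653    1.1061    0.0568]
  [  0.1859    0.1146    0.1099    0.1035    0.1865    1.1312]
Total output x = L · d:
  x_0 = 1.1142·33 + 0.0637·17 + 0.1542·69 + 0.1786·22 + 0.0882·25 + 0.1549·30 = 59.2716
  x_1 = 0.1021·33 + 1.0469·17 + 0.1344·69 + 0.1725·22 + 0.1045·25 + 0.0644·30 = 38.7798
  x_2 = 0.1203·33 + 0.0860·17 + 1.1659·69 + 0.1054·22 + 0.0970·25 + 0.1046·30 = 93.7598
  x_3 = 0.0912·33 + 0.1333·17 + 0.2025·69 + 1.1637·22 + 0.1691·25 + 0.1670·30 = 54.0867
  x_4 = 0.1650·33 + 0.1247·17 + 0.0677·69 + 0.1653·22 + 1.1061·25 + 0.0568·30 = 45.2281
  x_5 = 0.1859·33 + 0.1146·17 + 0.1099·69 + 0.1035·22 + 0.1865·25 + 1.1312·30 = 56.5407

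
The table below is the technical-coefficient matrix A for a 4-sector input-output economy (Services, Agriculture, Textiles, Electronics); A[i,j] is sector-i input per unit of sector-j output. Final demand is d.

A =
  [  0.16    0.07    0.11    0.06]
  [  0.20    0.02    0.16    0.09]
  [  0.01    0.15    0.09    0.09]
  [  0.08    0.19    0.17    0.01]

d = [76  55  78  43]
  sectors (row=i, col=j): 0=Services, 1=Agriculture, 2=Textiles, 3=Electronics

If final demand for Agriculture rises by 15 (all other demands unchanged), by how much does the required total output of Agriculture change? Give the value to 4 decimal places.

16.6001

Form M = I − A:
  [  0.84   -0.07   -0.11   -0.06]
  [ -0.20    0.98   -0.16   -0.09]
  [ -0.01   -0.15    0.91   -0.09]
  [ -0.08   -0.19   -0.17    0.99]
Leontief inverse L = M⁻¹:
  [  1.2357    0.1382    0.1933    0.1050]
  [  0.2799    1.1067    0.2547    0.1407]
  [  0.0762    0.2096    1.1692    0.1300]
  [  0.1667    0.2596    0.2653    1.0679]
Total output x = L · d:
  x_0 = 1.2357·76 + 0.1382·55 + 0.1933·78 + 0.1050·43 = 121.1066
  x_1 = 0.2799·76 + 1.1067·55 + 0.2547·78 + 0.1407·43 = 108.0600
  x_2 = 0.0762·76 + 0.2096·55 + 1.1692·78 + 0.1300·43 = 114.1098
  x_3 = 0.1667·76 + 0.2596·55 + 0.2653·78 + 1.0679·43 = 93.5541
Δx_1 = L[1,1] · Δd_1 = 1.1067 · 15 = 16.6001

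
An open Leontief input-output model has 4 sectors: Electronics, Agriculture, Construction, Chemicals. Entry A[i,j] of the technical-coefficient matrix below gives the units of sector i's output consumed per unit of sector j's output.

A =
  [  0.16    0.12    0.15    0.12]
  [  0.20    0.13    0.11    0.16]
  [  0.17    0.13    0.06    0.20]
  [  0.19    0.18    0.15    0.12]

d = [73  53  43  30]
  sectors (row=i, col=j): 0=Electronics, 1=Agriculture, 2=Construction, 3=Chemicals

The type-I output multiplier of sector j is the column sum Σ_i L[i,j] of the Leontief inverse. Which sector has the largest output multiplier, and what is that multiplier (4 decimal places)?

Form M = I − A:
  [  0.84   -0.12   -0.15   -0.12]
  [ -0.20    0.87   -0.11   -0.16]
  [ -0.17   -0.13    0.94   -0.20]
  [ -0.19   -0.18   -0.15    0.88]
Leontief inverse L = M⁻¹:
  [  1.3969    0.3042    0.3089    0.3160]
  [  0.4594    1.3325    0.2884    0.3705]
  [  0.4154    0.3230    1.2310    0.3951]
  [  0.4664    0.3933    0.3355    1.3477]
Total output x = L · d:
  x_0 = 1.3969·73 + 0.3042·53 + 0.3089·43 + 0.3160·30 = 140.8635
  x_1 = 0.4594·73 + 1.3325·53 + 0.2884·43 + 0.3705·30 = 127.6756
  x_2 = 0.4154·73 + 0.3230·53 + 1.2310·43 + 0.3951·30 = 112.2283
  x_3 = 0.4664·73 + 0.3933·53 + 0.3355·43 + 1.3477·30 = 109.7499
Output multipliers (column sums of L):
  Electronics: 2.7381
  Agriculture: 2.3530
  Construction: 2.1638
  Chemicals: 2.4293

Electronics (2.7381)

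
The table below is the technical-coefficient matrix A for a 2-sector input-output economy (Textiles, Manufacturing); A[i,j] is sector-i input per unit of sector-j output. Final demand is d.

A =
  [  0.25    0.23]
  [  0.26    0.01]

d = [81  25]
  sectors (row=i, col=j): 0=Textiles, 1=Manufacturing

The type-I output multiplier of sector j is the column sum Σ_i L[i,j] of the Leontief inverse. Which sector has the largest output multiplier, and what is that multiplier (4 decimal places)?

Textiles (1.8310)

Form M = I − A:
  [  0.75   -0.23]
  [ -0.26    0.99]
Leontief inverse L = M⁻¹:
  [  1.4501    0.3369]
  [  0.3808    1.0986]
Total output x = L · d:
  x_0 = 1.4501·81 + 0.3369·25 = 125.8825
  x_1 = 0.3808·81 + 1.0986·25 = 58.3126
Output multipliers (column sums of L):
  Textiles: 1.8310
  Manufacturing: 1.4355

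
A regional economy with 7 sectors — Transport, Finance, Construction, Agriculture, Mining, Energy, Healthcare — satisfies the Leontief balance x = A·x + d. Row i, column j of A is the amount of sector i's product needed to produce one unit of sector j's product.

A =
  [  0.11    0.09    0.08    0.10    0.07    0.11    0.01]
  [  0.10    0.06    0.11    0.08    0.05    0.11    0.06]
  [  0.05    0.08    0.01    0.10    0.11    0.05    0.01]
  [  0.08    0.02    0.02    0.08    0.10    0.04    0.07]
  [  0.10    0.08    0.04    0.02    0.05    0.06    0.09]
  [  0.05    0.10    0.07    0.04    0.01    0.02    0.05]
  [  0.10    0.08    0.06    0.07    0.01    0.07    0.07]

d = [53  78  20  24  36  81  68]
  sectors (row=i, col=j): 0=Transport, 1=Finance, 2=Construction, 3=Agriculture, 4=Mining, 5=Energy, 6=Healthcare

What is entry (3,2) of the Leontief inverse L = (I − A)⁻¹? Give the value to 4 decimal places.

L[3,2] = 0.0620

Form M = I − A:
  [  0.89   -0.09   -0.08   -0.10   -0.07   -0.11   -0.01]
  [ -0.10    0.94   -0.11   -0.08   -0.05   -0.11   -0.06]
  [ -0.05   -0.08    0.99   -0.10   -0.11   -0.05   -0.01]
  [ -0.08   -0.02   -0.02    0.92   -0.10   -0.04   -0.07]
  [ -0.10   -0.08   -0.04   -0.02    0.95   -0.06   -0.09]
  [ -0.05   -0.10   -0.07   -0.04   -0.01    0.98   -0.05]
  [ -0.10   -0.08   -0.06   -0.07   -0.01   -0.07    0.93]
Leontief inverse L = M⁻¹:
  [  1.1980    0.1662    0.1407    0.1753    0.1343    0.1800    0.0610]
  [  0.1862    1.1371    0.1683    0.1559    0.1125    0.1782    0.1094]
  [  0.1167    0.1325    1.0539    0.1506    0.1551    0.1012    0.0529]
  [  0.1473    0.0748    0.0620    1.1317    0.1432    0.0910    0.1110]
  [  0.1728    0.1431    0.0921    0.0802    1.0946    0.1198    0.1305]
  [  0.1051    0.1458    0.1088    0.0895    0.0495    1.0666    0.0806]
  [  0.1732    0.1424    0.1114    0.1348    0.0604    0.1296    1.1105]
Total output x = L · d:
  x_0 = 1.1980·53 + 0.1662·78 + 0.1407·20 + 0.1753·24 + 0.1343·36 + 0.1800·81 + 0.0610·68 = 107.0414
  x_1 = 0.1862·53 + 1.1371·78 + 0.1683·20 + 0.1559·24 + 0.1125·36 + 0.1782·81 + 0.1094·68 = 131.5939
  x_2 = 0.1167·53 + 0.1325·78 + 1.0539·20 + 0.1506·24 + 0.1551·36 + 0.1012·81 + 0.0529·68 = 58.5897
  x_3 = 0.1473·53 + 0.0748·78 + 0.0620·20 + 1.1317·24 + 0.1432·36 + 0.0910·81 + 0.1110·68 = 62.1152
  x_4 = 0.1728·53 + 0.1431·78 + 0.0921·20 + 0.0802·24 + 1.0946·36 + 0.1198·81 + 0.1305·68 = 82.0700
  x_5 = 0.1051·53 + 0.1458·78 + 0.1088·20 + 0.0895·24 + 0.0495·36 + 1.0666·81 + 0.0806·68 = 114.9131
  x_6 = 0.1732·53 + 0.1424·78 + 0.1114·20 + 0.1348·24 + 0.0604·36 + 0.1296·81 + 1.1105·68 = 113.9352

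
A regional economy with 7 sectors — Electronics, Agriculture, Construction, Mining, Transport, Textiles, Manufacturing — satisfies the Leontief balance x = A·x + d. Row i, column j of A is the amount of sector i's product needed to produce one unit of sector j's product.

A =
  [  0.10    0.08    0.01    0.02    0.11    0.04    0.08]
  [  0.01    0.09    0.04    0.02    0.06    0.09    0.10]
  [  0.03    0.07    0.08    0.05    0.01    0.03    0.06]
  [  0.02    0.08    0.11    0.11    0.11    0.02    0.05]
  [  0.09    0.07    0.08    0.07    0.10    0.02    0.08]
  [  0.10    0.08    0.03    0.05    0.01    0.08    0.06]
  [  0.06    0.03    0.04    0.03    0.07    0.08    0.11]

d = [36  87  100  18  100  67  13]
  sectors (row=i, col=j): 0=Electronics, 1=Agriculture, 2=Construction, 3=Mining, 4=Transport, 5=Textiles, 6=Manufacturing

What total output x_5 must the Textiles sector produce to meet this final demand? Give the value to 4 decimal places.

106.9885

Form M = I − A:
  [  0.90   -0.08   -0.01   -0.02   -0.11   -0.04   -0.08]
  [ -0.01    0.91   -0.04   -0.02   -0.06   -0.09   -0.10]
  [ -0.03   -0.07    0.92   -0.05   -0.01   -0.03   -0.06]
  [ -0.02   -0.08   -0.11    0.89   -0.11   -0.02   -0.05]
  [ -0.09   -0.07   -0.08   -0.07    0.90   -0.02   -0.08]
  [ -0.10   -0.08   -0.03   -0.05   -0.01    0.92   -0.06]
  [ -0.06   -0.03   -0.04   -0.03   -0.07   -0.08    0.89]
Leontief inverse L = M⁻¹:
  [  1.1512    0.1348    0.0486    0.0545    0.1691    0.0824    0.1457]
  [  0.0521    1.1389    0.0766    0.0520    0.1034    0.1334    0.1590]
  [  0.0583    0.1097    1.1120    0.0768    0.0450    0.0613    0.1050]
  [  0.0646    0.1428    0.1674    1.1585    0.1707    0.0614    0.1177]
  [  0.1422    0.1329    0.1310    0.1139    1.1653    0.0645    0.1520]
  [  0.1437    0.1317    0.0638    0.0813    0.0586    1.1214    0.1174]
  [  0.1083    0.0795    0.0775    0.0642    0.1196    0.1207    1.1700]
Total output x = L · d:
  x_0 = 1.1512·36 + 0.1348·87 + 0.0486·100 + 0.0545·18 + 0.1691·100 + 0.0824·67 + 0.1457·13 = 83.3384
  x_1 = 0.0521·36 + 1.1389·87 + 0.0766·100 + 0.0520·18 + 0.1034·100 + 0.1334·67 + 0.1590·13 = 130.8892
  x_2 = 0.0583·36 + 0.1097·87 + 1.1120·100 + 0.0768·18 + 0.0450·100 + 0.0613·67 + 0.1050·13 = 134.2069
  x_3 = 0.0646·36 + 0.1428·87 + 0.1674·100 + 1.1585·18 + 0.1707·100 + 0.0614·67 + 0.1177·13 = 75.0581
  x_4 = 0.1422·36 + 0.1329·87 + 0.1310·100 + 0.1139·18 + 1.1653·100 + 0.0645·67 + 0.1520·13 = 154.6572
  x_5 = 0.1437·36 + 0.1317·87 + 0.0638·100 + 0.0813·18 + 0.0586·100 + 1.1214·67 + 0.1174·13 = 106.9885
  x_6 = 0.1083·36 + 0.0795·87 + 0.0775·100 + 0.0642·18 + 0.1196·100 + 0.1207·67 + 1.1700·13 = 54.9799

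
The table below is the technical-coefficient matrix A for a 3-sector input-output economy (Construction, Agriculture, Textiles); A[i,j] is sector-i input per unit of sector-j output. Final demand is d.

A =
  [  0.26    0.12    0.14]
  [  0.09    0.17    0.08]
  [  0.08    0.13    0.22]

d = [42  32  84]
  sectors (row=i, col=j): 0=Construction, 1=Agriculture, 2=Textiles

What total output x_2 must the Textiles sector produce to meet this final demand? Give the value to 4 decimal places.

Form M = I − A:
  [  0.74   -0.12   -0.14]
  [ -0.09    0.83   -0.08]
  [ -0.08   -0.13    0.78]
Leontief inverse L = M⁻¹:
  [  1.4116    0.2478    0.2788]
  [  0.1697    1.2543    0.1591]
  [  0.1731    0.2345    1.3372]
Total output x = L · d:
  x_0 = 1.4116·42 + 0.2478·32 + 0.2788·84 = 90.6337
  x_1 = 0.1697·42 + 1.2543·32 + 0.1591·84 = 60.6319
  x_2 = 0.1731·42 + 0.2345·32 + 1.3372·84 = 127.0934

127.0934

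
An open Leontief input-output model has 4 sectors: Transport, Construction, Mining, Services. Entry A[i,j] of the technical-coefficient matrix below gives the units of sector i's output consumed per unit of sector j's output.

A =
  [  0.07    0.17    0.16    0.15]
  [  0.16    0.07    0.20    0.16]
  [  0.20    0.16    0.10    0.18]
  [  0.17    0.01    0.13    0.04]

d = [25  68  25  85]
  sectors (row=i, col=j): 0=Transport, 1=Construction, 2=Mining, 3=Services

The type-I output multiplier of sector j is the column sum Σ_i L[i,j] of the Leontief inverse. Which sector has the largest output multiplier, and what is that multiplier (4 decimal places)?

Form M = I − A:
  [  0.93   -0.17   -0.16   -0.15]
  [ -0.16    0.93   -0.20   -0.16]
  [ -0.20   -0.16    0.90   -0.18]
  [ -0.17   -0.01   -0.13    0.96]
Leontief inverse L = M⁻¹:
  [  1.2521    0.2891    0.3310    0.3059]
  [  0.3486    1.2074    0.3774    0.3265]
  [  0.3960    0.2998    1.2995    0.3555]
  [  0.2790    0.1044    0.2385    1.1474]
Total output x = L · d:
  x_0 = 1.2521·25 + 0.2891·68 + 0.3310·25 + 0.3059·85 = 85.2406
  x_1 = 0.3486·25 + 1.2074·68 + 0.3774·25 + 0.3265·85 = 128.0068
  x_2 = 0.3960·25 + 0.2998·68 + 1.2995·25 + 0.3555·85 = 92.9893
  x_3 = 0.2790·25 + 0.1044·68 + 0.2385·25 + 1.1474·85 = 117.5621
Output multipliers (column sums of L):
  Transport: 2.2757
  Construction: 1.9007
  Mining: 2.2465
  Services: 2.1352

Transport (2.2757)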